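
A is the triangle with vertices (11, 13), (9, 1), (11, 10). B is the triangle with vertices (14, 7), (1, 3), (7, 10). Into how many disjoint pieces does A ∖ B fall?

A ∖ B splits into 2 disjoint pieces (area 1.4304, area 0.6256).

2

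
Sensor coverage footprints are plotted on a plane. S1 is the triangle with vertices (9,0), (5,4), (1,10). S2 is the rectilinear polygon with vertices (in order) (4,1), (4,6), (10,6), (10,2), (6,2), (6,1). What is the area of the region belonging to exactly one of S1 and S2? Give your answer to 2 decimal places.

25.10

|S1| = 4, |S2| = 26, |S1∩S2| = 2.45.
|S1 △ S2| = |S1| + |S2| − 2·|S1∩S2| = 4 + 26 − 4.9 = 25.10.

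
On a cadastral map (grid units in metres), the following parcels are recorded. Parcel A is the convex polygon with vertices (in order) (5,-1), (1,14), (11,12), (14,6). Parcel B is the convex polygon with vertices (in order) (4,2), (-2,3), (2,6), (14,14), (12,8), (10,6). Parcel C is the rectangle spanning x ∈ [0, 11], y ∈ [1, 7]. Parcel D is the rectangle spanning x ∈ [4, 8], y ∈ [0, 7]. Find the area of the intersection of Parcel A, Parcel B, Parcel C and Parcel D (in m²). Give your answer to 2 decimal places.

14.60

The intersection is the polygon with vertices (8,7), (8,4.667), (4.17,2.113), (4,2.75), (4,7).
By the shoelace formula its area is 14.60.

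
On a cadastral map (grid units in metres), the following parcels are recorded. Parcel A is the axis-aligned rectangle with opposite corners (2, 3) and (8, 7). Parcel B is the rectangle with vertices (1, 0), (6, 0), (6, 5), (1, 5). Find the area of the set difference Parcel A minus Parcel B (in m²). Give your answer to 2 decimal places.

16.00

|Parcel A∩Parcel B|: x∈[2,6], y∈[3,5] → 4·2 = 8.
|Parcel A| = 24.
|Parcel A ∖ Parcel B| = |Parcel A| − |Parcel A∩Parcel B| = 24 − 8 = 16.00.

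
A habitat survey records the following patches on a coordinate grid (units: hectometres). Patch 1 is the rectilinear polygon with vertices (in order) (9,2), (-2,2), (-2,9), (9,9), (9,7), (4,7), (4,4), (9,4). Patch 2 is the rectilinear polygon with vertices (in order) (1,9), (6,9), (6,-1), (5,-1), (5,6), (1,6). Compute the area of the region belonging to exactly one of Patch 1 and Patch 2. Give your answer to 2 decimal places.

54.00

|Patch 1| = 62, |Patch 2| = 22, |Patch 1∩Patch 2| = 15.
|Patch 1 △ Patch 2| = |Patch 1| + |Patch 2| − 2·|Patch 1∩Patch 2| = 62 + 22 − 30 = 54.00.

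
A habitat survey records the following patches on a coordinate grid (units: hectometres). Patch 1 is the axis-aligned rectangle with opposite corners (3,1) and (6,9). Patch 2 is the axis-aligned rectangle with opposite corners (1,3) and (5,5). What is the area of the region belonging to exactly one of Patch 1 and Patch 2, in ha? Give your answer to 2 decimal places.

|Patch 1∩Patch 2|: x∈[3,5], y∈[3,5] → 2·2 = 4.
|Patch 1 △ Patch 2| = |Patch 1| + |Patch 2| − 2·|Patch 1∩Patch 2| = 24 + 8 − 8 = 24.00.

24.00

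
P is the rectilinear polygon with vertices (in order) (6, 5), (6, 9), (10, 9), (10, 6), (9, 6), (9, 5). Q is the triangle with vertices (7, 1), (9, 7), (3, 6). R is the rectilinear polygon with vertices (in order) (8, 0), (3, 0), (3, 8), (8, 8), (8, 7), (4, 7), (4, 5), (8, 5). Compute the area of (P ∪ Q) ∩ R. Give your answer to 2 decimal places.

|P ∪ Q| = 27.4167.
|(P ∪ Q) ∩ R| = 11.58.

11.58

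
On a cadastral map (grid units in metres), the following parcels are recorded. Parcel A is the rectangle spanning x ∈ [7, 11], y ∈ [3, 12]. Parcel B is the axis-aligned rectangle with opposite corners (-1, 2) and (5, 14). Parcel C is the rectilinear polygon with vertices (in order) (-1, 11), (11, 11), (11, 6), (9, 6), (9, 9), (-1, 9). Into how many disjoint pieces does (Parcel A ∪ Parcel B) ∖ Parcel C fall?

4

(Parcel A ∪ Parcel B) ∖ Parcel C splits into 4 disjoint pieces (area 18, area 4, area 42, area 18).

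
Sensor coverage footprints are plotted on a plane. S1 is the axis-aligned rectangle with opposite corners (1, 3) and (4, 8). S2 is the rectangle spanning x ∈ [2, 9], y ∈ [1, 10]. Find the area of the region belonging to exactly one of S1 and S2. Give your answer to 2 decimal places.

|S1∩S2|: x∈[2,4], y∈[3,8] → 2·5 = 10.
|S1 △ S2| = |S1| + |S2| − 2·|S1∩S2| = 15 + 63 − 20 = 58.00.

58.00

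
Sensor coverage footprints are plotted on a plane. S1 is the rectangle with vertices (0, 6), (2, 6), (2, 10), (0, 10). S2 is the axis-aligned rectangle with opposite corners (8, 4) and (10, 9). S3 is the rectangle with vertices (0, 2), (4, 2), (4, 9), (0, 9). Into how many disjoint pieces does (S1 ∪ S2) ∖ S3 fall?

2

(S1 ∪ S2) ∖ S3 splits into 2 disjoint pieces (area 2, area 10).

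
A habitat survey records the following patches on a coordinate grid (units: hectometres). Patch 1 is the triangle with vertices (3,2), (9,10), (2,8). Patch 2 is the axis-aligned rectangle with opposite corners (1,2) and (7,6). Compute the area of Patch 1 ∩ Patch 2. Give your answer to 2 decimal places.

The intersection is the polygon with vertices (3,2), (2.333,6), (6,6).
By the shoelace formula its area is 7.33.

7.33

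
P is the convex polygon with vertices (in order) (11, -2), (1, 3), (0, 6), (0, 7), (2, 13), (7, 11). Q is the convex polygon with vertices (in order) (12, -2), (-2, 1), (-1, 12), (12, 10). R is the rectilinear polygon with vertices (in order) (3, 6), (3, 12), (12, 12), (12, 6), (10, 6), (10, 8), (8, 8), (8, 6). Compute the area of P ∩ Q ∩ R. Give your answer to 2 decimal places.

The intersection is the polygon with vertices (7.074,10.758), (8,7.75), (8,6), (3,6), (3,11.385).
By the shoelace formula its area is 23.67.

23.67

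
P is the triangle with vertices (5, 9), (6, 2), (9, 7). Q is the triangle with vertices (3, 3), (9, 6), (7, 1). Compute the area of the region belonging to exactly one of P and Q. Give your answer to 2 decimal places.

|P| = 13, |Q| = 12, |P∩Q| = 3.0952.
|P △ Q| = |P| + |Q| − 2·|P∩Q| = 13 + 12 − 6.1905 = 18.81.

18.81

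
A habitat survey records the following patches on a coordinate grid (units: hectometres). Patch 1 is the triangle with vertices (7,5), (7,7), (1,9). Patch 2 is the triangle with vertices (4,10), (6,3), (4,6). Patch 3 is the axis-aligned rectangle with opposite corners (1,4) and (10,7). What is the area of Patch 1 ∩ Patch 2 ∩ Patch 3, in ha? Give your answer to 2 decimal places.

0.30

The intersection is the polygon with vertices (5.059,6.294), (4,7), (4.857,7).
By the shoelace formula its area is 0.30.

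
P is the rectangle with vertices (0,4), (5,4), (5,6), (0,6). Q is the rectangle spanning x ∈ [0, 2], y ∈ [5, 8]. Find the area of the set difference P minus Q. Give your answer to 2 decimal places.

8.00

|P∩Q|: x∈[0,2], y∈[5,6] → 2·1 = 2.
|P| = 10.
|P ∖ Q| = |P| − |P∩Q| = 10 − 2 = 8.00.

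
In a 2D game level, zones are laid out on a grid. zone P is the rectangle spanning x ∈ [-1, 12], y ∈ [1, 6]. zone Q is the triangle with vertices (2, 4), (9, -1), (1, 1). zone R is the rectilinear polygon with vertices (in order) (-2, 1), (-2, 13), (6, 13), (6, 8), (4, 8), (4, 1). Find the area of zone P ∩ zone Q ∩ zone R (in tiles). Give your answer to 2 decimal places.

The intersection is the polygon with vertices (2,4), (4,2.571), (4,1), (1,1).
By the shoelace formula its area is 6.07.

6.07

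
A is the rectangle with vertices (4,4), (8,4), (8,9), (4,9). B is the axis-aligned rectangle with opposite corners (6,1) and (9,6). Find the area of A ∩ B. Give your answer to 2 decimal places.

4.00

|A∩B|: x∈[6,8], y∈[4,6] → 2·2 = 4.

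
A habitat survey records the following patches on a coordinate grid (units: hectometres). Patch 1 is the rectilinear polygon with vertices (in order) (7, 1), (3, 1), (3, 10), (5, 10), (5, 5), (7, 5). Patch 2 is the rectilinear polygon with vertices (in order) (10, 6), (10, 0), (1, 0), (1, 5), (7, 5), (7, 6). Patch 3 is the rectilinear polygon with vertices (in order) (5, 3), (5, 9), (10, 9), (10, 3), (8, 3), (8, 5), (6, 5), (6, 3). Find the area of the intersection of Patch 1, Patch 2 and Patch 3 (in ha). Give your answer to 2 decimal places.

2.00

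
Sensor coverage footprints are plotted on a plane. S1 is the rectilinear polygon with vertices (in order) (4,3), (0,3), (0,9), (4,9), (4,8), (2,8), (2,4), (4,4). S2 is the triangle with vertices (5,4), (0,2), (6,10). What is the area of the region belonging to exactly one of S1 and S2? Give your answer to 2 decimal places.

24.82

|S1| = 16, |S2| = 14, |S1∩S2| = 2.5917.
|S1 △ S2| = |S1| + |S2| − 2·|S1∩S2| = 16 + 14 − 5.1833 = 24.82.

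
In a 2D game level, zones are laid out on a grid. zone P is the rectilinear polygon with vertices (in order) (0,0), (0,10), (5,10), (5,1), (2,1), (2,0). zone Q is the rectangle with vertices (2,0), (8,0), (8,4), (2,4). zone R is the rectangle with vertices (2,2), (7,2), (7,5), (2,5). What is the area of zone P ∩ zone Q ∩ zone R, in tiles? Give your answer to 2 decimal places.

The intersection is the polygon with vertices (2,4), (5,4), (5,2), (2,2).
By the shoelace formula its area is 6.00.

6.00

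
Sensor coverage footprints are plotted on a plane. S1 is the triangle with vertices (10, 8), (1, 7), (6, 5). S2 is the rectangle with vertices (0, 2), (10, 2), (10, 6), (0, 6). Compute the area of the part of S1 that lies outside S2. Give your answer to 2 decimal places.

|S1| = 11.5, |S1∩S2| = 1.9167.
|S1 ∖ S2| = |S1| − |S1∩S2| = 11.5 − 1.9167 = 9.58.

9.58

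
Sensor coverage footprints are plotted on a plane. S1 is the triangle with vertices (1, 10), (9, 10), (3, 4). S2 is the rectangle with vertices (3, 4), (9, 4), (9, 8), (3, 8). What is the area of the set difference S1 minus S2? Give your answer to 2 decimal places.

|S1| = 24, |S1∩S2| = 8.
|S1 ∖ S2| = |S1| − |S1∩S2| = 24 − 8 = 16.00.

16.00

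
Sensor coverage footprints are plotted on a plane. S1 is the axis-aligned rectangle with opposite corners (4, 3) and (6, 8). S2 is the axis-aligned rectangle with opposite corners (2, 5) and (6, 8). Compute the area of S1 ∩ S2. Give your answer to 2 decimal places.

6.00

|S1∩S2|: x∈[4,6], y∈[5,8] → 2·3 = 6.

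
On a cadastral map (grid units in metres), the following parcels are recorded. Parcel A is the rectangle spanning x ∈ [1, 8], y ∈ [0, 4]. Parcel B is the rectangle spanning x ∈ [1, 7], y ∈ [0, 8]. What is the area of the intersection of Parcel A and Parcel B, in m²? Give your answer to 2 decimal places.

24.00

|Parcel A∩Parcel B|: x∈[1,7], y∈[0,4] → 6·4 = 24.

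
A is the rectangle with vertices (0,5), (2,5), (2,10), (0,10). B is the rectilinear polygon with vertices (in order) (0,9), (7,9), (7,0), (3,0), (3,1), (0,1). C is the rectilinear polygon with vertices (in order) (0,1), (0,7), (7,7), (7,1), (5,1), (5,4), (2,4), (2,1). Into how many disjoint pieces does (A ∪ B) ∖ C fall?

2

(A ∪ B) ∖ C splits into 2 disjoint pieces (area 16, area 13).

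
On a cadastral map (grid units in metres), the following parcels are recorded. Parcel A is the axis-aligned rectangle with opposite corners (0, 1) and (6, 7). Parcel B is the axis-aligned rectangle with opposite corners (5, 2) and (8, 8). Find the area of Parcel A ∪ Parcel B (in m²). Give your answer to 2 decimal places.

49.00

By inclusion–exclusion:
Individual areas: |Parcel A| = 36, |Parcel B| = 18.
|Parcel A∩Parcel B|: x∈[5,6], y∈[2,7] → 1·5 = 5.
|Parcel A ∪ Parcel B| = 54 − 5 = 49.00.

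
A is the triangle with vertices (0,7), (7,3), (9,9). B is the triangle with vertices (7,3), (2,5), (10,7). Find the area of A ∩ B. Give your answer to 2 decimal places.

The intersection is the polygon with vertices (3.043,5.261), (8.182,6.545), (7,3).
By the shoelace formula its area is 8.35.

8.35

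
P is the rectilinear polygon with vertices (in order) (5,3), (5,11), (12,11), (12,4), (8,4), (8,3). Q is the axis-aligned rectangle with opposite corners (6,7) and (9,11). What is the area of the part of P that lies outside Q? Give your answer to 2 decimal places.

40.00

|P| = 52, |P∩Q| = 12.
|P ∖ Q| = |P| − |P∩Q| = 52 − 12 = 40.00.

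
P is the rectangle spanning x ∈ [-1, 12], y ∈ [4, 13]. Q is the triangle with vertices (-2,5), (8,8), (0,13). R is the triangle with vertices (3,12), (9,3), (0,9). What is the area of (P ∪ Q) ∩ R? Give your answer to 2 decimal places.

22.08

The region (P ∪ Q) ∩ R is the polygon with vertices (7.5,4), (0,9), (3,12), (8.333,4).
By the shoelace formula its area is 22.08.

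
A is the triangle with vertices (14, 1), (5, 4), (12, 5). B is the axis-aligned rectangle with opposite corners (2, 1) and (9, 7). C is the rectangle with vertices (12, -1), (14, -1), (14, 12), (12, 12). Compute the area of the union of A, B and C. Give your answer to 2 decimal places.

By inclusion–exclusion:
Individual areas: |A| = 15, |B| = 42, |C| = 26.
|A∩B| = 3.8095.
|A∩C| = 3.3333.
|B∩C| = 0 (no overlap).
|A∩B∩C| = 0.
|A ∪ B ∪ C| = 83 − 7.1429 + 0 = 75.86.

75.86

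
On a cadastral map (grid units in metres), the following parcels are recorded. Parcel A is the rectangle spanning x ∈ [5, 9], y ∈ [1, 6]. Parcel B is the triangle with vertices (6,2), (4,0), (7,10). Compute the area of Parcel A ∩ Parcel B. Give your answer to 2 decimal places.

The intersection is the polygon with vertices (6.5,6), (6,2), (5,1), (5,3.333), (5.8,6).
By the shoelace formula its area is 4.43.

4.43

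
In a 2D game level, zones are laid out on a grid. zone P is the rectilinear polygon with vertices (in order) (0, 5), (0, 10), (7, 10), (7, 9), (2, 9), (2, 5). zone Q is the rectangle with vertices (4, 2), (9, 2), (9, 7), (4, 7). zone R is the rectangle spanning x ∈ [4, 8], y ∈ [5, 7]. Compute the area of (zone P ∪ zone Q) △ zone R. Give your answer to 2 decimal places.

32.00

|zone P ∪ zone Q| = 40.
|(zone P ∪ zone Q) ∩ zone R| = 8.
|(zone P ∪ zone Q) △ zone R| = 40 + 8 − 16 = 32.00.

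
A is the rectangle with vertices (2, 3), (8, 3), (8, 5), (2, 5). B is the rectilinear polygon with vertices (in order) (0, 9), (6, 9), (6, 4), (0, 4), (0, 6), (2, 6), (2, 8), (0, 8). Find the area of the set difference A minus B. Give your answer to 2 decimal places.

|A| = 12, |A∩B| = 4.
|A ∖ B| = |A| − |A∩B| = 12 − 4 = 8.00.

8.00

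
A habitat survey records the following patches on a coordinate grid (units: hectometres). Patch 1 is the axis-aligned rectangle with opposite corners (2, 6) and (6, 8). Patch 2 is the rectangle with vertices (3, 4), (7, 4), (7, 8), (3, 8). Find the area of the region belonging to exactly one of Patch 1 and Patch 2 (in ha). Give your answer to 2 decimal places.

|Patch 1∩Patch 2|: x∈[3,6], y∈[6,8] → 3·2 = 6.
|Patch 1 △ Patch 2| = |Patch 1| + |Patch 2| − 2·|Patch 1∩Patch 2| = 8 + 16 − 12 = 12.00.

12.00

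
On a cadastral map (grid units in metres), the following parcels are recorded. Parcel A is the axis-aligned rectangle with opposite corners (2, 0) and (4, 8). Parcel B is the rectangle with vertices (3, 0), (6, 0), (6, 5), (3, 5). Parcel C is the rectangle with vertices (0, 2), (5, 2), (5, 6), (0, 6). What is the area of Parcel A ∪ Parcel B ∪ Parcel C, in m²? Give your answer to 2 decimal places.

35.00

By inclusion–exclusion:
Individual areas: |Parcel A| = 16, |Parcel B| = 15, |Parcel C| = 20.
|Parcel A∩Parcel B|: x∈[3,4], y∈[0,5] → 1·5 = 5.
|Parcel A∩Parcel C|: x∈[2,4], y∈[2,6] → 2·4 = 8.
|Parcel B∩Parcel C|: x∈[3,5], y∈[2,5] → 2·3 = 6.
|Parcel A∩Parcel B∩Parcel C| = 3.
|Parcel A ∪ Parcel B ∪ Parcel C| = 51 − 19 + 3 = 35.00.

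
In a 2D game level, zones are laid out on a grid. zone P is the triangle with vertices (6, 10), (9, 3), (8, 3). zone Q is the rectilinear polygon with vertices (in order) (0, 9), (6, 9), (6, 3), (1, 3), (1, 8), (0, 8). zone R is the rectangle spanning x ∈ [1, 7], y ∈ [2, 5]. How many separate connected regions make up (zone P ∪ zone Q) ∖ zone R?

2

(zone P ∪ zone Q) ∖ zone R splits into 2 disjoint pieces (area 3.5, area 21).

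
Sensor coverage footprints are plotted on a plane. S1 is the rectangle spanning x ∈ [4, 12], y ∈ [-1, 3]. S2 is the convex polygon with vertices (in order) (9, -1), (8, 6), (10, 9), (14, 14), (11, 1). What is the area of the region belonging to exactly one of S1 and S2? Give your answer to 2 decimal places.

52.79

|S1| = 32, |S2| = 36, |S1∩S2| = 7.6044.
|S1 △ S2| = |S1| + |S2| − 2·|S1∩S2| = 32 + 36 − 15.2088 = 52.79.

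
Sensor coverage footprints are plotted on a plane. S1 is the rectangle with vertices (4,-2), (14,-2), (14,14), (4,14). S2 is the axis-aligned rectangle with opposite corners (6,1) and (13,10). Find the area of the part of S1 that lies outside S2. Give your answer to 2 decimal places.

|S1∩S2|: x∈[6,13], y∈[1,10] → 7·9 = 63.
|S1| = 160.
|S1 ∖ S2| = |S1| − |S1∩S2| = 160 − 63 = 97.00.

97.00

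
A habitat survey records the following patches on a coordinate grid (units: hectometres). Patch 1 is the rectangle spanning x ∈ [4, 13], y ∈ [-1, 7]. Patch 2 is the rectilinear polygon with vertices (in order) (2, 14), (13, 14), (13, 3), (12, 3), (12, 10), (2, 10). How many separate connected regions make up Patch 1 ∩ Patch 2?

1

Patch 1 ∩ Patch 2 is a single connected region.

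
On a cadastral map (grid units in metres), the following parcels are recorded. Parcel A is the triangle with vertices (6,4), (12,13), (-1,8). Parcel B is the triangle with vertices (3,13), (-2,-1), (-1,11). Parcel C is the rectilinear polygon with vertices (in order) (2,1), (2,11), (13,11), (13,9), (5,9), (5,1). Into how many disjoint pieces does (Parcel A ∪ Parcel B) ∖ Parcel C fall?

3

(Parcel A ∪ Parcel B) ∖ Parcel C splits into 3 disjoint pieces (area 3.8667, area 13.0476, area 24.9314).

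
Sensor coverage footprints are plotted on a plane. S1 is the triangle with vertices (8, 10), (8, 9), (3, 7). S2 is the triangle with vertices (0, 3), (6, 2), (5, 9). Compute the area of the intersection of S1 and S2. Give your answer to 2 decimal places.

0.42

The intersection is the polygon with vertices (3.5,7.2), (3.667,7.4), (5.105,8.263), (5.162,7.865).
By the shoelace formula its area is 0.42.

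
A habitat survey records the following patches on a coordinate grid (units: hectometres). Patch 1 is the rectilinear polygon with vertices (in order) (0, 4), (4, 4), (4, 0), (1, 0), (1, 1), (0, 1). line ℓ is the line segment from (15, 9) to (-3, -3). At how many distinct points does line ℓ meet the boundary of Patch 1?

The segment meets the boundary at (1.5,0), (4,1.667).

2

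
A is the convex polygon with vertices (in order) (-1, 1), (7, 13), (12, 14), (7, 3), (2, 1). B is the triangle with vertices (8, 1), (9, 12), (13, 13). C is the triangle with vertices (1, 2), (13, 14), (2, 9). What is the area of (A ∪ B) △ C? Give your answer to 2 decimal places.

|A ∪ B| = 82.8721.
|(A ∪ B) ∩ C| = 28.4552.
|(A ∪ B) △ C| = 82.8721 + 36 − 56.9103 = 61.96.

61.96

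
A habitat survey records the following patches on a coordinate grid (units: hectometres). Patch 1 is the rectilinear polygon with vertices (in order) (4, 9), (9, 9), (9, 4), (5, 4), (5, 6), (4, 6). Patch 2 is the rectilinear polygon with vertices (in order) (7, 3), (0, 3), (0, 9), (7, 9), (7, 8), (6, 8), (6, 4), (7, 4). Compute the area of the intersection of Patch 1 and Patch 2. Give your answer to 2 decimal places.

9.00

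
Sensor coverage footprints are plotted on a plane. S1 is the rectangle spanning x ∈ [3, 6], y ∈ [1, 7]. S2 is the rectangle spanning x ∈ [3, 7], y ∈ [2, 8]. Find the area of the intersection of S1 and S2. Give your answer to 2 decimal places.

15.00

|S1∩S2|: x∈[3,6], y∈[2,7] → 3·5 = 15.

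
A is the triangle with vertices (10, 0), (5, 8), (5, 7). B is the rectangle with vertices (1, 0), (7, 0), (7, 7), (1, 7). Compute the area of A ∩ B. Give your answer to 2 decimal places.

1.29

The intersection is the polygon with vertices (7,4.8), (7,4.2), (5,7), (5.625,7).
By the shoelace formula its area is 1.29.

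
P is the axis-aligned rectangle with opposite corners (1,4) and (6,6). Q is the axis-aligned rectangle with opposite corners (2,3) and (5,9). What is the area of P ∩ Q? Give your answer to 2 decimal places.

|P∩Q|: x∈[2,5], y∈[4,6] → 3·2 = 6.

6.00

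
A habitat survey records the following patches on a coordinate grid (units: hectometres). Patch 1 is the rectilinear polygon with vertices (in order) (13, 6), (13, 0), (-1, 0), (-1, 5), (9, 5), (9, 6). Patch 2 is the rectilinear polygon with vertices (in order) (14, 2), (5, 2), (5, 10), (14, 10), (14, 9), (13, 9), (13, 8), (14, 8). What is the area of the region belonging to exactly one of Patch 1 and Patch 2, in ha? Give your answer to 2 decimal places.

89.00

|Patch 1| = 74, |Patch 2| = 71, |Patch 1∩Patch 2| = 28.
|Patch 1 △ Patch 2| = |Patch 1| + |Patch 2| − 2·|Patch 1∩Patch 2| = 74 + 71 − 56 = 89.00.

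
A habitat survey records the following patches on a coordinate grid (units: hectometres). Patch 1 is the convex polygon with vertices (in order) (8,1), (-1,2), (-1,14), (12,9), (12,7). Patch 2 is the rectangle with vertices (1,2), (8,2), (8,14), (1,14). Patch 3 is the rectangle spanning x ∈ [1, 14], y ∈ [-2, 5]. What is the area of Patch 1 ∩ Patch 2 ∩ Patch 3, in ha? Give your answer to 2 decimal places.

The intersection is the polygon with vertices (8,2), (1,2), (1,5), (8,5).
By the shoelace formula its area is 21.00.

21.00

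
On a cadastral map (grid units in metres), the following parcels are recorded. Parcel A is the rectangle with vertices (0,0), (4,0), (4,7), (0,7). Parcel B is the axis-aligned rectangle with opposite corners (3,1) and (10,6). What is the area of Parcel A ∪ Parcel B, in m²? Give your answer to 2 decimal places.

58.00

By inclusion–exclusion:
Individual areas: |Parcel A| = 28, |Parcel B| = 35.
|Parcel A∩Parcel B|: x∈[3,4], y∈[1,6] → 1·5 = 5.
|Parcel A ∪ Parcel B| = 63 − 5 = 58.00.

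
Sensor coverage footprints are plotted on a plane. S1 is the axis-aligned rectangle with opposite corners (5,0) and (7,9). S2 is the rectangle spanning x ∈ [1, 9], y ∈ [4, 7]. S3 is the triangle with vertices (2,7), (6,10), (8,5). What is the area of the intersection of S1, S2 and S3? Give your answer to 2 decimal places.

The intersection is the polygon with vertices (5,7), (7,7), (7,5.333), (5,6).
By the shoelace formula its area is 2.67.

2.67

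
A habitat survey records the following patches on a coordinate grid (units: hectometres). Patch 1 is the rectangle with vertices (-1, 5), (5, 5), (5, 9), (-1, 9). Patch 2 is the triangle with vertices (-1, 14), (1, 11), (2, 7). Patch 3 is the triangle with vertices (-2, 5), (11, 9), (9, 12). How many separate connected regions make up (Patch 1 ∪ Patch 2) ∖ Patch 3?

(Patch 1 ∪ Patch 2) ∖ Patch 3 splits into 2 disjoint pieces (area 7.3846, area 11.0325).

2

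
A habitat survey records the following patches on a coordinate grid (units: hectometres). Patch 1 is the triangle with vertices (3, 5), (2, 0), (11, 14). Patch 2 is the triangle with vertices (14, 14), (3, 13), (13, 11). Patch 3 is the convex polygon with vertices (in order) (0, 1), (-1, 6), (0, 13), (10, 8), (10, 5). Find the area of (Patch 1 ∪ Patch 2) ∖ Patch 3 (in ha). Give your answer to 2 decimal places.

19.16

|Patch 1 ∪ Patch 2| = 30.8849.
|(Patch 1 ∪ Patch 2) ∩ Patch 3| = 11.7273.
|(Patch 1 ∪ Patch 2) ∖ Patch 3| = 30.8849 − 11.7273 = 19.16.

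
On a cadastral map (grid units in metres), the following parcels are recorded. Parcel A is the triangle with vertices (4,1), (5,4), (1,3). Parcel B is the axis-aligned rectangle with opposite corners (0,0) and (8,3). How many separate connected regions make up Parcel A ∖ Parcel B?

1

Parcel A ∖ Parcel B is a single connected region.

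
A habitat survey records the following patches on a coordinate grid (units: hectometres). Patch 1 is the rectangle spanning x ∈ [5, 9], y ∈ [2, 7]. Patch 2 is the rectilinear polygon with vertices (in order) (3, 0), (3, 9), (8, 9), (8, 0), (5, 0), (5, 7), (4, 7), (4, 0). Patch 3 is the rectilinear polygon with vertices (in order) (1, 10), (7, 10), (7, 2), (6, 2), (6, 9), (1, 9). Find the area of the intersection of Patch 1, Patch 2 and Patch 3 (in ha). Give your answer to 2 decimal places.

5.00

The intersection is the polygon with vertices (6,2), (6,7), (7,7), (7,2).
By the shoelace formula its area is 5.00.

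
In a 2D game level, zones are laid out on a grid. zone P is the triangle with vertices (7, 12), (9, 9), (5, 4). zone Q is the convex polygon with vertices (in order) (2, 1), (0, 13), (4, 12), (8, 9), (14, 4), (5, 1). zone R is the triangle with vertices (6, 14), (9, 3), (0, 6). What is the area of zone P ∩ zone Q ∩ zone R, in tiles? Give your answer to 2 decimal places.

The intersection is the polygon with vertices (6.526,10.105), (7.2,9.6), (7.78,7.475), (5.21,4.263), (5.077,4.308).
By the shoelace formula its area is 6.38.

6.38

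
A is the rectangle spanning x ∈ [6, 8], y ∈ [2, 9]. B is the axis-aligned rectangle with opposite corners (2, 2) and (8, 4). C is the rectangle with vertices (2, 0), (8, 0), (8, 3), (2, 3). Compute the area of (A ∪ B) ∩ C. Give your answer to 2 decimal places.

The region (A ∪ B) ∩ C is the polygon with vertices (6,2), (2,2), (2,3), (8,3), (8,2).
By the shoelace formula its area is 6.00.

6.00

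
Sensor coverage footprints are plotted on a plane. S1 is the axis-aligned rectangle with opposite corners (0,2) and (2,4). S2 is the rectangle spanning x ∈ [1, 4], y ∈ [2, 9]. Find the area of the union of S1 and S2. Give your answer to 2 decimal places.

23.00

By inclusion–exclusion:
Individual areas: |S1| = 4, |S2| = 21.
|S1∩S2|: x∈[1,2], y∈[2,4] → 1·2 = 2.
|S1 ∪ S2| = 25 − 2 = 23.00.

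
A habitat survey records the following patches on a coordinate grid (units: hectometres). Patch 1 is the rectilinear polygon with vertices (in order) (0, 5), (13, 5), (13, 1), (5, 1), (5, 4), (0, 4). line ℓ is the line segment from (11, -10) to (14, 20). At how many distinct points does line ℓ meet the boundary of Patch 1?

2

The segment meets the boundary at (12.5,5), (12.1,1).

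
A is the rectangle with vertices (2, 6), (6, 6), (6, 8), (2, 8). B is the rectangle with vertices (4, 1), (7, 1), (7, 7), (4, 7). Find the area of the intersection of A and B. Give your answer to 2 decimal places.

2.00

|A∩B|: x∈[4,6], y∈[6,7] → 2·1 = 2.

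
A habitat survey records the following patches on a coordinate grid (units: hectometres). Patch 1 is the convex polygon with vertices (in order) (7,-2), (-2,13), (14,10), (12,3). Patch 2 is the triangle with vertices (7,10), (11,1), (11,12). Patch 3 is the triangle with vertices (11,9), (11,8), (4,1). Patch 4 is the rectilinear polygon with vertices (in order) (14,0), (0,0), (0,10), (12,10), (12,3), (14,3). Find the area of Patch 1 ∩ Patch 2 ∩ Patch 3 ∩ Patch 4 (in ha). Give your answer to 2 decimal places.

1.89

The intersection is the polygon with vertices (8.846,5.846), (8.642,6.305), (11,9), (11,8).
By the shoelace formula its area is 1.89.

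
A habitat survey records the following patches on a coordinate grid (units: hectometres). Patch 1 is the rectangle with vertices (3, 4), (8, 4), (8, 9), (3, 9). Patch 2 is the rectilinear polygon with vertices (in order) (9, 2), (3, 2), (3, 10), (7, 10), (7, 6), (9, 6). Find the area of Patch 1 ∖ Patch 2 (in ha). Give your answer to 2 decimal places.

|Patch 1| = 25, |Patch 1∩Patch 2| = 22.
|Patch 1 ∖ Patch 2| = |Patch 1| − |Patch 1∩Patch 2| = 25 − 22 = 3.00.

3.00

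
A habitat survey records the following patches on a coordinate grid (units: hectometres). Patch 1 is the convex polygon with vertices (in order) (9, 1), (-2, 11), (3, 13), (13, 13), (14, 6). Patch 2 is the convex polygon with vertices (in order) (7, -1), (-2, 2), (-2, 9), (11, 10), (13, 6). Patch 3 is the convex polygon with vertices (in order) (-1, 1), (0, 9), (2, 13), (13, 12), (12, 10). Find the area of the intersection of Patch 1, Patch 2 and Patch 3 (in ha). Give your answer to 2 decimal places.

27.42

The intersection is the polygon with vertices (11,10), (11.257,9.486), (4.677,4.93), (0.062,9.125), (0.08,9.16).
By the shoelace formula its area is 27.42.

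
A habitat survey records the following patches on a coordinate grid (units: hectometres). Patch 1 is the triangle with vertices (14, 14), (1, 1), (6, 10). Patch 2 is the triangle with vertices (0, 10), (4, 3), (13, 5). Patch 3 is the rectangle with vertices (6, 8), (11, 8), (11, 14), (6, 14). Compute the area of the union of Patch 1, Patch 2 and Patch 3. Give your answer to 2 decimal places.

By inclusion–exclusion:
Individual areas: |Patch 1| = 26, |Patch 2| = 35.5, |Patch 3| = 30.
|Patch 1∩Patch 2| = 7.6617.
|Patch 1∩Patch 3| = 11.75.
|Patch 2∩Patch 3| = 0.
|Patch 1∩Patch 2∩Patch 3| = 0.
|Patch 1 ∪ Patch 2 ∪ Patch 3| = 91.5 − 19.4117 + 0 = 72.09.

72.09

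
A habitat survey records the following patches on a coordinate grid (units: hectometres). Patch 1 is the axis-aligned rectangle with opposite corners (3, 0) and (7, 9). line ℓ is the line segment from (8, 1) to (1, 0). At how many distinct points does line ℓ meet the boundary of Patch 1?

The segment meets the boundary at (3,0.286), (7,0.857).

2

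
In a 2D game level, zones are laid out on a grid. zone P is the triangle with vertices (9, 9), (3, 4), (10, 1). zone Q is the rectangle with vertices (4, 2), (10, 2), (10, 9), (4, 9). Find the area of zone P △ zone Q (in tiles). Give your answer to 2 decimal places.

|zone P| = 26.5, |zone Q| = 42, |zone P∩zone Q| = 24.7649.
|zone P △ zone Q| = |zone P| + |zone Q| − 2·|zone P∩zone Q| = 26.5 + 42 − 49.5298 = 18.97.

18.97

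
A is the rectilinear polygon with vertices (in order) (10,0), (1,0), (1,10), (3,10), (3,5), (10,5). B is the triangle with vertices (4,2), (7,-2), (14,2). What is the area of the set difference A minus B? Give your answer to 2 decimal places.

44.50

|A| = 55, |A∩B| = 10.5.
|A ∖ B| = |A| − |A∩B| = 55 − 10.5 = 44.50.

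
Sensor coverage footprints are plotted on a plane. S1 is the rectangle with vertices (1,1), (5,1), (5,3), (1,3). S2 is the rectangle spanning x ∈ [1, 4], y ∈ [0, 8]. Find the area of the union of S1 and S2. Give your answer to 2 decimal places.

By inclusion–exclusion:
Individual areas: |S1| = 8, |S2| = 24.
|S1∩S2|: x∈[1,4], y∈[1,3] → 3·2 = 6.
|S1 ∪ S2| = 32 − 6 = 26.00.

26.00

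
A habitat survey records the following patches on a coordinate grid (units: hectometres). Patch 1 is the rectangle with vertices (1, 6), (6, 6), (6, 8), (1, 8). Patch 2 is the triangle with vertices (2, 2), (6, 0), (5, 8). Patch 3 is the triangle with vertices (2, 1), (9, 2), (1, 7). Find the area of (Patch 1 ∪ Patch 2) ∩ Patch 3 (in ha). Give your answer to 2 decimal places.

10.78

|Patch 1 ∪ Patch 2| = 23.75.
|(Patch 1 ∪ Patch 2) ∩ Patch 3| = 10.78.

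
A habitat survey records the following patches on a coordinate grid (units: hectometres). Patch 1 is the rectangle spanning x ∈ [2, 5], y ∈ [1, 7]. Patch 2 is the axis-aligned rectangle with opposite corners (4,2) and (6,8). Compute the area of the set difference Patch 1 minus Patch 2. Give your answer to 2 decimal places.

13.00

|Patch 1∩Patch 2|: x∈[4,5], y∈[2,7] → 1·5 = 5.
|Patch 1| = 18.
|Patch 1 ∖ Patch 2| = |Patch 1| − |Patch 1∩Patch 2| = 18 − 5 = 13.00.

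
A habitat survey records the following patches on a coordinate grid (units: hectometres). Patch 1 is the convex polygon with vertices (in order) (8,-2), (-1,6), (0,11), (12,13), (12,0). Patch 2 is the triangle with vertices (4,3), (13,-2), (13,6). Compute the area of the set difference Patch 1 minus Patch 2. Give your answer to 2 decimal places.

111.04

|Patch 1| = 138.5, |Patch 1∩Patch 2| = 27.4561.
|Patch 1 ∖ Patch 2| = |Patch 1| − |Patch 1∩Patch 2| = 138.5 − 27.4561 = 111.04.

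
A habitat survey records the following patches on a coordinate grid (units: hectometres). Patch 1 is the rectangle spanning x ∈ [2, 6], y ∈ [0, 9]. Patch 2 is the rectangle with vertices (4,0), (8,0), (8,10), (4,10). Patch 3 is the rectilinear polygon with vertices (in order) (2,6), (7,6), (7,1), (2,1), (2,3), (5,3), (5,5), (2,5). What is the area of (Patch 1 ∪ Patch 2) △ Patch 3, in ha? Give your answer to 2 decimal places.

39.00

|Patch 1 ∪ Patch 2| = 58.
|(Patch 1 ∪ Patch 2) ∩ Patch 3| = 19.
|(Patch 1 ∪ Patch 2) △ Patch 3| = 58 + 19 − 38 = 39.00.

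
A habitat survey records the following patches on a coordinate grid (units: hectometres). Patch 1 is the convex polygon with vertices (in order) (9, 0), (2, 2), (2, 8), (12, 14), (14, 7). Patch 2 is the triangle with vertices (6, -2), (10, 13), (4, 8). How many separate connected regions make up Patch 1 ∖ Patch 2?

2

Patch 1 ∖ Patch 2 splits into 2 disjoint pieces (area 52.0193, area 21.4372).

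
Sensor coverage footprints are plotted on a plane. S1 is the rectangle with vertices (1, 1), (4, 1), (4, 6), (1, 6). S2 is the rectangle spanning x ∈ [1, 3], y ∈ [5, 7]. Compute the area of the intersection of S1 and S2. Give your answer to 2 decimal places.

|S1∩S2|: x∈[1,3], y∈[5,6] → 2·1 = 2.

2.00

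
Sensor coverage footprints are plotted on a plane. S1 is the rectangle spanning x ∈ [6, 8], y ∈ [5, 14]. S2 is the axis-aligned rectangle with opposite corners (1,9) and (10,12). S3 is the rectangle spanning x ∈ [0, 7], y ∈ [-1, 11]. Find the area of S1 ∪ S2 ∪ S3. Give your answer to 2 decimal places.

107.00

By inclusion–exclusion:
Individual areas: |S1| = 18, |S2| = 27, |S3| = 84.
|S1∩S2|: x∈[6,8], y∈[9,12] → 2·3 = 6.
|S1∩S3|: x∈[6,7], y∈[5,11] → 1·6 = 6.
|S2∩S3|: x∈[1,7], y∈[9,11] → 6·2 = 12.
|S1∩S2∩S3| = 2.
|S1 ∪ S2 ∪ S3| = 129 − 24 + 2 = 107.00.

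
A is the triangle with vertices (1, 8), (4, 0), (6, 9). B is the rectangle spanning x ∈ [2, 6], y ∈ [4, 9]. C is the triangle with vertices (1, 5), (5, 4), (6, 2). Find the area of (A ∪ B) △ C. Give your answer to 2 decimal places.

25.11

|A ∪ B| = 26.2111.
|(A ∪ B) ∩ C| = 2.2989.
|(A ∪ B) △ C| = 26.2111 + 3.5 − 4.5977 = 25.11.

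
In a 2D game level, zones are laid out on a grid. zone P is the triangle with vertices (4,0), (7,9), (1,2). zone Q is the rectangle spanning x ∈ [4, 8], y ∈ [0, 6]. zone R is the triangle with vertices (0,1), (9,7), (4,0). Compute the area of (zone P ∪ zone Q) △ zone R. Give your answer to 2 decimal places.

23.59

|zone P ∪ zone Q| = 34.6071.
|(zone P ∪ zone Q) ∩ zone R| = 13.7583.
|(zone P ∪ zone Q) △ zone R| = 34.6071 + 16.5 − 27.5167 = 23.59.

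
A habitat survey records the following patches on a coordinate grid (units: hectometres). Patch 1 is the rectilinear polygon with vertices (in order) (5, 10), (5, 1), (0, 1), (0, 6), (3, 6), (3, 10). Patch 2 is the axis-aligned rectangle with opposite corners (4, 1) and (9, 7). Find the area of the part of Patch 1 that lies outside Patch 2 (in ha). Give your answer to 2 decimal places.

27.00

|Patch 1| = 33, |Patch 1∩Patch 2| = 6.
|Patch 1 ∖ Patch 2| = |Patch 1| − |Patch 1∩Patch 2| = 33 − 6 = 27.00.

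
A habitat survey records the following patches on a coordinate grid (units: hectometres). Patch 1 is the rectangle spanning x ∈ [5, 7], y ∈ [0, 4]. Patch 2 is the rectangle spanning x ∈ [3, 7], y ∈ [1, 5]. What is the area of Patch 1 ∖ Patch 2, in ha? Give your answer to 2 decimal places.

2.00

|Patch 1∩Patch 2|: x∈[5,7], y∈[1,4] → 2·3 = 6.
|Patch 1| = 8.
|Patch 1 ∖ Patch 2| = |Patch 1| − |Patch 1∩Patch 2| = 8 − 6 = 2.00.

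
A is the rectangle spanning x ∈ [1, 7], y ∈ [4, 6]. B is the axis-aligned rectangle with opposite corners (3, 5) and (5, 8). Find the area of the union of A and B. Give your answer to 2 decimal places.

16.00

By inclusion–exclusion:
Individual areas: |A| = 12, |B| = 6.
|A∩B|: x∈[3,5], y∈[5,6] → 2·1 = 2.
|A ∪ B| = 18 − 2 = 16.00.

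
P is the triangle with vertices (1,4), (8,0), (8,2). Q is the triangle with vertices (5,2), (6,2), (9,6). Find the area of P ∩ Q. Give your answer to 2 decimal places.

The intersection is the polygon with vertices (6.353,2.471), (6,2), (5,2), (5.667,2.667).
By the shoelace formula its area is 0.53.

0.53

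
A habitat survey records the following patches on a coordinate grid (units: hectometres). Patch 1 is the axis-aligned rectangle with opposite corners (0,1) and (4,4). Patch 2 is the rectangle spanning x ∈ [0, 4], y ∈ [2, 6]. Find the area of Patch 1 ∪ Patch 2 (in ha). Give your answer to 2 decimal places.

By inclusion–exclusion:
Individual areas: |Patch 1| = 12, |Patch 2| = 16.
|Patch 1∩Patch 2|: x∈[0,4], y∈[2,4] → 4·2 = 8.
|Patch 1 ∪ Patch 2| = 28 − 8 = 20.00.

20.00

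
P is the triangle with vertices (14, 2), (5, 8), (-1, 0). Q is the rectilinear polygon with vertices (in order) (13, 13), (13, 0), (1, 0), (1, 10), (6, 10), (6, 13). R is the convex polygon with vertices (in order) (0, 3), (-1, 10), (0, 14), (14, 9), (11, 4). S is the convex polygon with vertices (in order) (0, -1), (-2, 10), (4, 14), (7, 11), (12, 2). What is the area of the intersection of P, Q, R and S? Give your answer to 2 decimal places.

21.94

The intersection is the polygon with vertices (1.341,3.122), (5,8), (10.823,4.118), (10.894,3.99).
By the shoelace formula its area is 21.94.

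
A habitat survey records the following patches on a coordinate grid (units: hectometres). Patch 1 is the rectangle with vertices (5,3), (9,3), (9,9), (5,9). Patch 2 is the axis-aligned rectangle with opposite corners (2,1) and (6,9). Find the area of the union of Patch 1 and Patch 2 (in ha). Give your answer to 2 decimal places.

50.00

By inclusion–exclusion:
Individual areas: |Patch 1| = 24, |Patch 2| = 32.
|Patch 1∩Patch 2|: x∈[5,6], y∈[3,9] → 1·6 = 6.
|Patch 1 ∪ Patch 2| = 56 − 6 = 50.00.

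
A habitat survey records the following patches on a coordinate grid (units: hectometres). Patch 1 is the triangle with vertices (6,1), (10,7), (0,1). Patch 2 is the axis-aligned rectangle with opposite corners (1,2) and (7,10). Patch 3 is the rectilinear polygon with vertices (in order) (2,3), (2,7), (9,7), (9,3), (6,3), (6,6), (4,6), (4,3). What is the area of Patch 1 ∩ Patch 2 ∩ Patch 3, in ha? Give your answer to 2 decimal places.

2.03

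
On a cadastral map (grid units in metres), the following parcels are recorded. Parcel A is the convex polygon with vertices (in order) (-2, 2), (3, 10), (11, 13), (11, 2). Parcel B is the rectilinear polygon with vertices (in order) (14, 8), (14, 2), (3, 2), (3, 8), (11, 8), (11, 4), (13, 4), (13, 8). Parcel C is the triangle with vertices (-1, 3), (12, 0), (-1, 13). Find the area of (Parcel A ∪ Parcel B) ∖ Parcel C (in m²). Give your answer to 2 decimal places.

64.66

|Parcel A ∪ Parcel B| = 106.
|(Parcel A ∪ Parcel B) ∩ Parcel C| = 41.341.
|(Parcel A ∪ Parcel B) ∖ Parcel C| = 106 − 41.341 = 64.66.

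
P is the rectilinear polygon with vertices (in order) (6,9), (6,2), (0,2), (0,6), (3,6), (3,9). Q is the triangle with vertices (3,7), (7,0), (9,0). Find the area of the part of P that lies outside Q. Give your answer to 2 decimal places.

|P| = 33, |P∩Q| = 2.6071.
|P ∖ Q| = |P| − |P∩Q| = 33 − 2.6071 = 30.39.

30.39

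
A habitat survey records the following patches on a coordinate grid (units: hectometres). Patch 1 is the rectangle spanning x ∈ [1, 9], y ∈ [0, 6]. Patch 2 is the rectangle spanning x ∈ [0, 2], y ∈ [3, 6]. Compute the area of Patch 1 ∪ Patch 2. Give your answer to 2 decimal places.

51.00

By inclusion–exclusion:
Individual areas: |Patch 1| = 48, |Patch 2| = 6.
|Patch 1∩Patch 2|: x∈[1,2], y∈[3,6] → 1·3 = 3.
|Patch 1 ∪ Patch 2| = 54 − 3 = 51.00.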